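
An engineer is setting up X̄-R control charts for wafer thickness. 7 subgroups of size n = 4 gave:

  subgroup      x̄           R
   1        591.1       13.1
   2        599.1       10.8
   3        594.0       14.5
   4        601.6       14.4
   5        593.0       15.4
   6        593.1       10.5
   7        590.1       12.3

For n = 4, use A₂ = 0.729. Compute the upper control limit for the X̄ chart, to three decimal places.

604.048

X̄̄ = (591.1 + 599.1 + 594.0 + 601.6 + 593.0 + 593.1 + 590.1) / 7 = 4162.0000 / 7 = 594.5714
R̄ = (13.1 + 10.8 + 14.5 + 14.4 + 15.4 + 10.5 + 12.3) / 7 = 91.0000 / 7 = 13.0000
UCL = X̄̄ + A₂·R̄ = 594.5714 + 0.729 × 13.0000 = 604.0484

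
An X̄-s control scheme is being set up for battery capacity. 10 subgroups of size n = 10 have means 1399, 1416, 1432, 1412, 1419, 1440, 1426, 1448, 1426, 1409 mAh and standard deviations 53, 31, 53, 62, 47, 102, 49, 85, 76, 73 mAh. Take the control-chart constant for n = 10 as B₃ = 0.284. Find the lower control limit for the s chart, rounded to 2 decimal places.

17.92

s̄ = (53 + 31 + 53 + 62 + 47 + 102 + 49 + 85 + 76 + 73) / 10 = 63.1000
LCL_s = B₃·s̄ = 0.284 × 63.1000 = 17.9204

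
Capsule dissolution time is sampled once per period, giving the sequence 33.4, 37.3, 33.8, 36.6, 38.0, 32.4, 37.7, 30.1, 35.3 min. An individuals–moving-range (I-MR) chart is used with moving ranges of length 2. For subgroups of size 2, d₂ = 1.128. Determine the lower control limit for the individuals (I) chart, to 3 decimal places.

X̄ = (33.4 + 37.3 + 33.8 + 36.6 + 38.0 + 32.4 + 37.7 + 30.1 + 35.3) / 9 = 34.9556
Moving ranges: 3.9, 3.5, 2.8, 1.4, 5.6, 5.3, 7.6, 5.2; M̄R̄ = 35.3000 / 8 = 4.4125
LCL = X̄ − 3·M̄R̄/d₂ = 34.9556 − 3 × 4.4125 / 1.128 = 23.2202

23.220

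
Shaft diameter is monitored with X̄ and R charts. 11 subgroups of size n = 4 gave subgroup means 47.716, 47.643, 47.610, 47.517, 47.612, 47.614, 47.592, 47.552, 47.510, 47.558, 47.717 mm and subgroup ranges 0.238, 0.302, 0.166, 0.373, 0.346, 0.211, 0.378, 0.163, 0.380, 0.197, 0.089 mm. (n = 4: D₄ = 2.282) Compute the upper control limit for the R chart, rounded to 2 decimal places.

R̄ = (0.238 + 0.302 + 0.166 + 0.373 + 0.346 + 0.211 + 0.378 + 0.163 + 0.380 + 0.197 + 0.089) / 11 = 2.8430 / 11 = 0.2585
UCL_R = D₄·R̄ = 2.282 × 0.2585 = 0.5898

0.59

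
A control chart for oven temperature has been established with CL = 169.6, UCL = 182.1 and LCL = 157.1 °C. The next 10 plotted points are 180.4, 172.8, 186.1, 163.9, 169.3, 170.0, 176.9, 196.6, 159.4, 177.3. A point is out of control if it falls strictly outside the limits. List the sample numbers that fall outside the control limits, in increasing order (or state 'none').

3, 8

Compare each point to [157.1, 182.1]: sample 3 = 186.1 > UCL; sample 8 = 196.6 > UCL.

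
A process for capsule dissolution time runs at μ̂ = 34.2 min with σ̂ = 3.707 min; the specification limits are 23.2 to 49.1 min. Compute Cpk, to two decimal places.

0.99

Cpu = (USL − μ̂) / (3σ̂) = (49.1 − 34.2) / (3 × 3.707) = 1.3398; Cpl = (μ̂ − LSL) / (3σ̂) = (34.2 − 23.2) / (3 × 3.707) = 0.9891; Cpk = min(Cpu, Cpl) = 0.9891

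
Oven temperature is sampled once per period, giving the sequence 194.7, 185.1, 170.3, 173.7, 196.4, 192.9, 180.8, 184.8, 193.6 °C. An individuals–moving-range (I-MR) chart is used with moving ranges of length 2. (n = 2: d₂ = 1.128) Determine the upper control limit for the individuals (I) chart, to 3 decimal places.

X̄ = (194.7 + 185.1 + 170.3 + 173.7 + 196.4 + 192.9 + 180.8 + 184.8 + 193.6) / 9 = 185.8111
Moving ranges: 9.6, 14.8, 3.4, 22.7, 3.5, 12.1, 4.0, 8.8; M̄R̄ = 78.9000 / 8 = 9.8625
UCL = X̄ + 3·M̄R̄/d₂ = 185.8111 + 3 × 9.8625 / 1.128 = 212.0412

212.041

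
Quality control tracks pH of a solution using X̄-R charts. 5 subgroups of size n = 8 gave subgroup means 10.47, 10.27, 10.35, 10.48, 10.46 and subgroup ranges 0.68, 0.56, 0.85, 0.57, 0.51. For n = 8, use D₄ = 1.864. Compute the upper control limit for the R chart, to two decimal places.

1.18

R̄ = (0.68 + 0.56 + 0.85 + 0.57 + 0.51) / 5 = 3.1700 / 5 = 0.6340
UCL_R = D₄·R̄ = 1.864 × 0.6340 = 1.1818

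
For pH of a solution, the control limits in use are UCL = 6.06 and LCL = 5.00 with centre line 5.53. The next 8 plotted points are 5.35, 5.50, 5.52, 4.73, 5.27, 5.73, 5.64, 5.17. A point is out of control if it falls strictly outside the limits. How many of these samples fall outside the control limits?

1

Compare each point to [5.00, 6.06]: sample 4 = 4.73 < LCL.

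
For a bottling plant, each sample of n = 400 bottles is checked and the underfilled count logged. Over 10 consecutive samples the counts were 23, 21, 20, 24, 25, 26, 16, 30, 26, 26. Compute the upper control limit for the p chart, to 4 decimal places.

0.0947

p̄ = Σdᵢ / (k·n) = 237 / (10 × 400) = 0.05925
UCL = p̄ + 3·√(p̄(1−p̄)/n) = 0.05925 + 3 × √(0.05925×0.94075/400) = 0.05925 + 3 × 0.01180 = 0.09466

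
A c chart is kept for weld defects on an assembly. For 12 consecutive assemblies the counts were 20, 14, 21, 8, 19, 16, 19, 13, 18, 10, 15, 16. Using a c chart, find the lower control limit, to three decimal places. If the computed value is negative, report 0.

c̄ = (20 + 14 + 21 + 8 + 19 + 16 + 19 + 13 + 18 + 10 + 15 + 16) / 12 = 189 / 12 = 15.7500
LCL = c̄ − 3√c̄ = 15.7500 − 3 × 3.9686 = 3.8441

3.844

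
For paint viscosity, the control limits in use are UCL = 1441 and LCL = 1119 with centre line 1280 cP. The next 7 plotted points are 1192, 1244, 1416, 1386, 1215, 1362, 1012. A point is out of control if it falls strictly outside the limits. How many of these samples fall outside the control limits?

Compare each point to [1119, 1441]: sample 7 = 1012 < LCL.

1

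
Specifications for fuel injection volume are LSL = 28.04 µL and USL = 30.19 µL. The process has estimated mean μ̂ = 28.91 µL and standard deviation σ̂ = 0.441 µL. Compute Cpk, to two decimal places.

0.66

Cpu = (USL − μ̂) / (3σ̂) = (30.19 − 28.91) / (3 × 0.441) = 0.9675; Cpl = (μ̂ − LSL) / (3σ̂) = (28.91 − 28.04) / (3 × 0.441) = 0.6576; Cpk = min(Cpu, Cpl) = 0.6576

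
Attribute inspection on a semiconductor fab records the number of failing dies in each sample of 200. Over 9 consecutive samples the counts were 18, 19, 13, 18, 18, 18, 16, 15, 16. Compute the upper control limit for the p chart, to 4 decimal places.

0.1427

p̄ = Σdᵢ / (k·n) = 151 / (9 × 200) = 0.08389
UCL = p̄ + 3·√(p̄(1−p̄)/n) = 0.08389 + 3 × √(0.08389×0.91611/200) = 0.08389 + 3 × 0.01960 = 0.14270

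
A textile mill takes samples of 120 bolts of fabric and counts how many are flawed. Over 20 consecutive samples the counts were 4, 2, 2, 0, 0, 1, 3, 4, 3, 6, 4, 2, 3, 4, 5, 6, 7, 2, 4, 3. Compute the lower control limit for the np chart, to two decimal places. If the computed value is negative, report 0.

p̄ = Σdᵢ / (k·n) = 65 / (20 × 120) = 0.02708
LCL = np̄ − 3·√(np̄(1−p̄)) = 3.2500 − 3 × 1.7782 = -2.0846 → 0 (negative, so LCL = 0)

0.00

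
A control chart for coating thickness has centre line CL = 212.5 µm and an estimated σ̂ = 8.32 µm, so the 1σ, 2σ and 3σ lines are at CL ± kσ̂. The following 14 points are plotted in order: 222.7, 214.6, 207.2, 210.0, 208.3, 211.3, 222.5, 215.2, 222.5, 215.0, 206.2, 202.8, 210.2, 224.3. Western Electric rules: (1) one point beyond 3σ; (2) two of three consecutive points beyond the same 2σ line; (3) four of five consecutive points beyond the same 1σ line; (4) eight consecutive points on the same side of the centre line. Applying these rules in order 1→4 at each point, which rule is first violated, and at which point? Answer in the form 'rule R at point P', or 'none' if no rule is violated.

Zone of each point (C = within 1σ̂, B = 1σ̂–2σ̂, A = 2σ̂–3σ̂, * = beyond 3σ̂; sign = side of CL): 1:+B, 2:+C, 3:-C, 4:-C, 5:-C, 6:-C, 7:+B, 8:+C, 9:+B, 10:+C, 11:-C, 12:-B, 13:-C, 14:+B
No rule fires across all 14 points.

none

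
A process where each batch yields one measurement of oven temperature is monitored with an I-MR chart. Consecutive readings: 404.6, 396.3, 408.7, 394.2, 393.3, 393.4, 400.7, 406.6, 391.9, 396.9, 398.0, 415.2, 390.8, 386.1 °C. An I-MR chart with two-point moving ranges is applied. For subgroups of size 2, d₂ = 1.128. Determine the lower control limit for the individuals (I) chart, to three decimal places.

374.502

X̄ = (404.6 + 396.3 + 408.7 + 394.2 + 393.3 + 393.4 + 400.7 + 406.6 + 391.9 + 396.9 + 398.0 + 415.2 + 390.8 + 386.1) / 14 = 398.3357
Moving ranges: 8.3, 12.4, 14.5, 0.9, 0.1, 7.3, 5.9, 14.7, 5.0, 1.1, 17.2, 24.4, 4.7; M̄R̄ = 116.5000 / 13 = 8.9615
LCL = X̄ − 3·M̄R̄/d₂ = 398.3357 − 3 × 8.9615 / 1.128 = 374.5018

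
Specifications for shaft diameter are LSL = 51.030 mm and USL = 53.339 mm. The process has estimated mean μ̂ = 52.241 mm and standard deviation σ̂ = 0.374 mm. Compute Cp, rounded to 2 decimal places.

1.03

Cp = (USL − LSL) / (6σ̂) = (53.339 − 51.030) / (6 × 0.374) = 2.3090 / 2.2440 = 1.0290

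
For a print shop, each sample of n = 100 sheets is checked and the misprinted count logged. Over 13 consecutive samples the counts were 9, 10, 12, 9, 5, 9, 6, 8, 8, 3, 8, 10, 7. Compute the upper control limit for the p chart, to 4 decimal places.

0.1614

p̄ = Σdᵢ / (k·n) = 104 / (13 × 100) = 0.08000
UCL = p̄ + 3·√(p̄(1−p̄)/n) = 0.08000 + 3 × √(0.08000×0.92000/100) = 0.08000 + 3 × 0.02713 = 0.16139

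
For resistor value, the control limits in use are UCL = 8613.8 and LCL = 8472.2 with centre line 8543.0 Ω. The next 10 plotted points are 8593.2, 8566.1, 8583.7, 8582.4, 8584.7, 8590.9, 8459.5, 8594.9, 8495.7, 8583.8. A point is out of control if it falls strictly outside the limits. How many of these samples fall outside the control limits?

1

Compare each point to [8472.2, 8613.8]: sample 7 = 8459.5 < LCL.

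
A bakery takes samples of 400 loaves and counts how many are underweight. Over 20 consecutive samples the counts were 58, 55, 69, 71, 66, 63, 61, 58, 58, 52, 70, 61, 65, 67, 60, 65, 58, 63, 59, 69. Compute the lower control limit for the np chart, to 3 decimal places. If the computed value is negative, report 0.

p̄ = Σdᵢ / (k·n) = 1248 / (20 × 400) = 0.15600
LCL = np̄ − 3·√(np̄(1−p̄)) = 62.4000 − 3 × 7.2571 = 40.6287

40.629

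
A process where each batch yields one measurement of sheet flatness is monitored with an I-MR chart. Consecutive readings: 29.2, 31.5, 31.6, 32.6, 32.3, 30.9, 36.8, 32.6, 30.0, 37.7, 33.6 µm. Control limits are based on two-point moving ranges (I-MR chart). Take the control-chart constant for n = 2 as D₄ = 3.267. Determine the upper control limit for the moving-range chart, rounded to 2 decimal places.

Moving ranges: 2.3, 0.1, 1.0, 0.3, 1.4, 5.9, 4.2, 2.6, 7.7, 4.1; M̄R̄ = 29.6000 / 10 = 2.9600
UCL_MR = D₄·M̄R̄ = 3.267 × 2.9600 = 9.6703

9.67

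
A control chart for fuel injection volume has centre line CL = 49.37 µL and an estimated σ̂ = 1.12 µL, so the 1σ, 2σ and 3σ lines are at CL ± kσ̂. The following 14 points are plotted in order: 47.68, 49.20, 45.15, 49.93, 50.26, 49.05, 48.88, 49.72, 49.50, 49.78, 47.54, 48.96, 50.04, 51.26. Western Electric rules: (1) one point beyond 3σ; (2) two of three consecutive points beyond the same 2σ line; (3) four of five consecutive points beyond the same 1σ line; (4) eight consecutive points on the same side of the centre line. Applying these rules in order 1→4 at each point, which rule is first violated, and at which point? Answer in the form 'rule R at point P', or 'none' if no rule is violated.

rule 1 at point 3

Zone of each point (C = within 1σ̂, B = 1σ̂–2σ̂, A = 2σ̂–3σ̂, * = beyond 3σ̂; sign = side of CL): 1:-B, 2:-C, 3:-*, 4:+C, 5:+C, 6:-C, 7:-C, 8:+C, 9:+C, 10:+C, 11:-B, 12:-C, 13:+C, 14:+B
Rule 1 (one point beyond the 3σ limits) is satisfied at point 3.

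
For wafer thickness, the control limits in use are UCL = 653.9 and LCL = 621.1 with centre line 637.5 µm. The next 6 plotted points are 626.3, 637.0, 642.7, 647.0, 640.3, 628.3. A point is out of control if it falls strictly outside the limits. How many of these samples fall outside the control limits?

All 6 points lie within [621.1, 653.9].

0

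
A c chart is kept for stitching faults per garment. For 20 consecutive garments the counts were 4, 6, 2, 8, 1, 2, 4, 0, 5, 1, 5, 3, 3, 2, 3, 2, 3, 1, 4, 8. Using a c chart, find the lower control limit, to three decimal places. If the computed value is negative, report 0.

0.000

c̄ = (4 + 6 + 2 + 8 + 1 + 2 + 4 + 0 + 5 + 1 + 5 + 3 + 3 + 2 + 3 + 2 + 3 + 1 + 4 + 8) / 20 = 67 / 20 = 3.3500
LCL = c̄ − 3√c̄ = 3.3500 − 3 × 1.8303 = -2.1409 → 0 (cannot be negative)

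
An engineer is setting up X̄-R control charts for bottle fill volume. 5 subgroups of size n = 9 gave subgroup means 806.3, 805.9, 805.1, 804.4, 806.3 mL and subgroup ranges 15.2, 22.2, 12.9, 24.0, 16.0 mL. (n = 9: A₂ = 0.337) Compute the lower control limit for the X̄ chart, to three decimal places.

799.514

X̄̄ = (806.3 + 805.9 + 805.1 + 804.4 + 806.3) / 5 = 4028.0000 / 5 = 805.6000
R̄ = (15.2 + 22.2 + 12.9 + 24.0 + 16.0) / 5 = 90.3000 / 5 = 18.0600
LCL = X̄̄ − A₂·R̄ = 805.6000 − 0.337 × 18.0600 = 799.5138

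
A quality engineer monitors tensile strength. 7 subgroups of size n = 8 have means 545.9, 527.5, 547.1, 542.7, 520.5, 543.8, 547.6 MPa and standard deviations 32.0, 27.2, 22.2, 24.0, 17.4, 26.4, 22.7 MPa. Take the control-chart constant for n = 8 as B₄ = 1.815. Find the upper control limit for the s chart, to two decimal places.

s̄ = (32.0 + 27.2 + 22.2 + 24.0 + 17.4 + 26.4 + 22.7) / 7 = 24.5571
UCL_s = B₄·s̄ = 1.815 × 24.5571 = 44.5712

44.57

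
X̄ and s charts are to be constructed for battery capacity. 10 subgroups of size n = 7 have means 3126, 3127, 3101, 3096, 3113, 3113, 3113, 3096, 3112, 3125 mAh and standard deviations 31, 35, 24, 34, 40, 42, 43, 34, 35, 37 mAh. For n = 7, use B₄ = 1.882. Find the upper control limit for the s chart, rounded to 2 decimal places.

66.81

s̄ = (31 + 35 + 24 + 34 + 40 + 42 + 43 + 34 + 35 + 37) / 10 = 35.5000
UCL_s = B₄·s̄ = 1.882 × 35.5000 = 66.8110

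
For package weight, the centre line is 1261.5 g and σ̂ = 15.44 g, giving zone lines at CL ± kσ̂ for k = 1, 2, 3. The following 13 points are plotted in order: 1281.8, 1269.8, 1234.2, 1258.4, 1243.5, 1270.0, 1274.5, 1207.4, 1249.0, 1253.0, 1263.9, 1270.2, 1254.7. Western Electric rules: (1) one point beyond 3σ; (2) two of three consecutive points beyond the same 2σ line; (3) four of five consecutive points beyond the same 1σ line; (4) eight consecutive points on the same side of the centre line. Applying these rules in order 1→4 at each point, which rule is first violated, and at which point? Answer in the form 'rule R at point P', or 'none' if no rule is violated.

rule 1 at point 8

Zone of each point (C = within 1σ̂, B = 1σ̂–2σ̂, A = 2σ̂–3σ̂, * = beyond 3σ̂; sign = side of CL): 1:+B, 2:+C, 3:-B, 4:-C, 5:-B, 6:+C, 7:+C, 8:-*, 9:-C, 10:-C, 11:+C, 12:+C, 13:-C
Rule 1 (one point beyond the 3σ limits) is satisfied at point 8.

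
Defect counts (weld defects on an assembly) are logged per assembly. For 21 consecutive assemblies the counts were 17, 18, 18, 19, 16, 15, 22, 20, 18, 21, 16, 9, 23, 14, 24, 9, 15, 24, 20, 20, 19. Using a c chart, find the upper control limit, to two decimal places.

c̄ = (17 + 18 + 18 + 19 + 16 + 15 + 22 + 20 + 18 + 21 + 16 + 9 + 23 + 14 + 24 + 9 + 15 + 24 + 20 + 20 + 19) / 21 = 377 / 21 = 17.9524
UCL = c̄ + 3√c̄ = 17.9524 + 3 × √17.9524 = 17.9524 + 3 × 4.2370 = 30.6635

30.66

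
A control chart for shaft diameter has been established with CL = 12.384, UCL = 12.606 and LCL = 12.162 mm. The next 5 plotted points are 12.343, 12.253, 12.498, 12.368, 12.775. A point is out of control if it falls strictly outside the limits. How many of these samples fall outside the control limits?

Compare each point to [12.162, 12.606]: sample 5 = 12.775 > UCL.

1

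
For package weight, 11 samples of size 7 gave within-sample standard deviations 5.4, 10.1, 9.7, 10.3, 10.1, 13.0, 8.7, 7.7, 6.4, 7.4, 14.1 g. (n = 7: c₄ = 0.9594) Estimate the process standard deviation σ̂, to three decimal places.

s̄ = (5.4 + 10.1 + 9.7 + 10.3 + 10.1 + 13.0 + 8.7 + 7.7 + 6.4 + 7.4 + 14.1) / 11 = 9.3545
σ̂ = s̄ / c₄ = 9.3545 / 0.9594 = 9.7504

9.750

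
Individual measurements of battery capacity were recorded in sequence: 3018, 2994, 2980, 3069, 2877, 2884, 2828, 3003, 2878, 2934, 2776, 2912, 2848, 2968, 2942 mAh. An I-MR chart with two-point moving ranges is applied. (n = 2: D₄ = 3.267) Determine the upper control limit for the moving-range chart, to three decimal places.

289.830

Moving ranges: 24, 14, 89, 192, 7, 56, 175, 125, 56, 158, 136, 64, 120, 26; M̄R̄ = 1242.0000 / 14 = 88.7143
UCL_MR = D₄·M̄R̄ = 3.267 × 88.7143 = 289.8296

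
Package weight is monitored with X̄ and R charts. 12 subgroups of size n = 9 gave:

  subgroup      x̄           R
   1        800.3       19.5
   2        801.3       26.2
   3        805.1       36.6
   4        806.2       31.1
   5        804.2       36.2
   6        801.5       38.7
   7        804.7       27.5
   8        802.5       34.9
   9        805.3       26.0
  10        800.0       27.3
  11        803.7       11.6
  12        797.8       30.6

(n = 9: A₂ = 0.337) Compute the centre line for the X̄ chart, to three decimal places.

X̄̄ = (800.3 + 801.3 + 805.1 + 806.2 + 804.2 + 801.5 + 804.7 + 802.5 + 805.3 + 800.0 + 803.7 + 797.8) / 12 = 9632.6000 / 12 = 802.7167
CL = X̄̄ = 802.7167

802.717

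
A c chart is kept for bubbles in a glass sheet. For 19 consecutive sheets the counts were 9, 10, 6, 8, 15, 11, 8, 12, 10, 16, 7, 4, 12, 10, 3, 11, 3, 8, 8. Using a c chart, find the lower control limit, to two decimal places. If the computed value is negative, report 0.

c̄ = (9 + 10 + 6 + 8 + 15 + 11 + 8 + 12 + 10 + 16 + 7 + 4 + 12 + 10 + 3 + 11 + 3 + 8 + 8) / 19 = 171 / 19 = 9.0000
LCL = c̄ − 3√c̄ = 9.0000 − 3 × 3.0000 = 0.0000

0.00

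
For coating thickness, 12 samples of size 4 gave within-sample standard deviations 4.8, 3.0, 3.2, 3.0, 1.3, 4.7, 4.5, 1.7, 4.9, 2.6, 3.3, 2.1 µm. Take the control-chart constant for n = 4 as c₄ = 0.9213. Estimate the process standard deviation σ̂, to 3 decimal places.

s̄ = (4.8 + 3.0 + 3.2 + 3.0 + 1.3 + 4.7 + 4.5 + 1.7 + 4.9 + 2.6 + 3.3 + 2.1) / 12 = 3.2583
σ̂ = s̄ / c₄ = 3.2583 / 0.9213 = 3.5367

3.537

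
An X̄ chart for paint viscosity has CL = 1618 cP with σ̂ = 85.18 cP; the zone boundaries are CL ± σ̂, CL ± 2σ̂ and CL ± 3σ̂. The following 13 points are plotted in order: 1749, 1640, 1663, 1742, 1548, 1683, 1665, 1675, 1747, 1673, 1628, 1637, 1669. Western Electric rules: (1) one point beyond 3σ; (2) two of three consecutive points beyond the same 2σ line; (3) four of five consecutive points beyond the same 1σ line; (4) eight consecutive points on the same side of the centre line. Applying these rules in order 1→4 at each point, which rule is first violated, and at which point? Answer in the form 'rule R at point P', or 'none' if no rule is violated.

rule 4 at point 13

Zone of each point (C = within 1σ̂, B = 1σ̂–2σ̂, A = 2σ̂–3σ̂, * = beyond 3σ̂; sign = side of CL): 1:+B, 2:+C, 3:+C, 4:+B, 5:-C, 6:+C, 7:+C, 8:+C, 9:+B, 10:+C, 11:+C, 12:+C, 13:+C
Rule 4 (eight consecutive points on the same side of the centre line) is satisfied at point 13.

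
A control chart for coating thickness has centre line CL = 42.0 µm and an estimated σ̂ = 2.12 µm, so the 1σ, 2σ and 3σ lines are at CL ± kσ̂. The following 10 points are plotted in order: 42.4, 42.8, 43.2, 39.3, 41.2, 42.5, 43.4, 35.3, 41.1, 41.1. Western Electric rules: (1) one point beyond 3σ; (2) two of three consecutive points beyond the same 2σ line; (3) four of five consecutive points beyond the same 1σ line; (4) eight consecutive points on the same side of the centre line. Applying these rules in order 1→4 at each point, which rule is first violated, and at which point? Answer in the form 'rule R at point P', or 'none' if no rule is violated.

Zone of each point (C = within 1σ̂, B = 1σ̂–2σ̂, A = 2σ̂–3σ̂, * = beyond 3σ̂; sign = side of CL): 1:+C, 2:+C, 3:+C, 4:-B, 5:-C, 6:+C, 7:+C, 8:-*, 9:-C, 10:-C
Rule 1 (one point beyond the 3σ limits) is satisfied at point 8.

rule 1 at point 8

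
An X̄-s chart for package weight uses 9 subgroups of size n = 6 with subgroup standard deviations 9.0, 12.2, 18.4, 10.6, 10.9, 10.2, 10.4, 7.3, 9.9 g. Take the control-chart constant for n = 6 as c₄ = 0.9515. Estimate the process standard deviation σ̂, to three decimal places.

11.549

s̄ = (9.0 + 12.2 + 18.4 + 10.6 + 10.9 + 10.2 + 10.4 + 7.3 + 9.9) / 9 = 10.9889
σ̂ = s̄ / c₄ = 10.9889 / 0.9515 = 11.5490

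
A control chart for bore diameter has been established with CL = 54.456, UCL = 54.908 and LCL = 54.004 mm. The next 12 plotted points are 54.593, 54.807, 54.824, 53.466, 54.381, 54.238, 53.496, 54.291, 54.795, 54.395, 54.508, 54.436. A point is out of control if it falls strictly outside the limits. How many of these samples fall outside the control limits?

Compare each point to [54.004, 54.908]: sample 4 = 53.466 < LCL; sample 7 = 53.496 < LCL.

2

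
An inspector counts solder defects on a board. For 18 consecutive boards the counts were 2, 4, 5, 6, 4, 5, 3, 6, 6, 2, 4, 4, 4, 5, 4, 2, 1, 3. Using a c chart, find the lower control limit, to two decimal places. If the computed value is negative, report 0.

0.00

c̄ = (2 + 4 + 5 + 6 + 4 + 5 + 3 + 6 + 6 + 2 + 4 + 4 + 4 + 5 + 4 + 2 + 1 + 3) / 18 = 70 / 18 = 3.8889
LCL = c̄ − 3√c̄ = 3.8889 − 3 × 1.9720 = -2.0272 → 0 (cannot be negative)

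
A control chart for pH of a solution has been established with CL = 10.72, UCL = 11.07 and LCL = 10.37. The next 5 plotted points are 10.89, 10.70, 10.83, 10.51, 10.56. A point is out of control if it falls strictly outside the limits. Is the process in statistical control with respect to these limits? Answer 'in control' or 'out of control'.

in control

All 5 points lie within [10.37, 11.07].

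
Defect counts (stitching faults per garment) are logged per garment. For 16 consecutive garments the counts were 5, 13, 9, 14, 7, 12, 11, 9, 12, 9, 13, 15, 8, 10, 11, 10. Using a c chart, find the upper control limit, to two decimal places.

c̄ = (5 + 13 + 9 + 14 + 7 + 12 + 11 + 9 + 12 + 9 + 13 + 15 + 8 + 10 + 11 + 10) / 16 = 168 / 16 = 10.5000
UCL = c̄ + 3√c̄ = 10.5000 + 3 × √10.5000 = 10.5000 + 3 × 3.2404 = 20.2211

20.22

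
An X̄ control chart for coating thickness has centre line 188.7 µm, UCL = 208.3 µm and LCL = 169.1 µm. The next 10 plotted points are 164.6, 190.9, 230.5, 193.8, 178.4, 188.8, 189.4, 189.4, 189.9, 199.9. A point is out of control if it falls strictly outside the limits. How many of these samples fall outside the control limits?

2

Compare each point to [169.1, 208.3]: sample 1 = 164.6 < LCL; sample 3 = 230.5 > UCL.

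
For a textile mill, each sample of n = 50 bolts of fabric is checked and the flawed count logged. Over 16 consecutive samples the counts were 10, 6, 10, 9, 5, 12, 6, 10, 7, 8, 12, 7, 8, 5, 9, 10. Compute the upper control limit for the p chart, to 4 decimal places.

0.3259

p̄ = Σdᵢ / (k·n) = 134 / (16 × 50) = 0.16750
UCL = p̄ + 3·√(p̄(1−p̄)/n) = 0.16750 + 3 × √(0.16750×0.83250/50) = 0.16750 + 3 × 0.05281 = 0.32593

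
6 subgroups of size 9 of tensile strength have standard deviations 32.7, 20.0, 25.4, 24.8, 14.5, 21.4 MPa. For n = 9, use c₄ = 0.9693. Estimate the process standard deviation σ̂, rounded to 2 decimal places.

s̄ = (32.7 + 20.0 + 25.4 + 24.8 + 14.5 + 21.4) / 6 = 23.1333
σ̂ = s̄ / c₄ = 23.1333 / 0.9693 = 23.8660

23.87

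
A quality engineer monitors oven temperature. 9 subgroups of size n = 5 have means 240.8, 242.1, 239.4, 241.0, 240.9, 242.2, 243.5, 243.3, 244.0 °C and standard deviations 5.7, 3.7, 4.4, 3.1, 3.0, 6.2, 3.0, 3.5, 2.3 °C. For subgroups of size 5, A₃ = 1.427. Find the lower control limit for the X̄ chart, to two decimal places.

X̄̄ = (240.8 + 242.1 + 239.4 + 241.0 + 240.9 + 242.2 + 243.5 + 243.3 + 244.0) / 9 = 241.9111
s̄ = (5.7 + 3.7 + 4.4 + 3.1 + 3.0 + 6.2 + 3.0 + 3.5 + 2.3) / 9 = 3.8778
LCL = X̄̄ − A₃·s̄ = 241.9111 − 1.427 × 3.8778 = 236.3775

236.38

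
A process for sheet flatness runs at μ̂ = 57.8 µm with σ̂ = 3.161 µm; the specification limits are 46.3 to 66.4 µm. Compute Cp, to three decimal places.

Cp = (USL − LSL) / (6σ̂) = (66.4 − 46.3) / (6 × 3.161) = 20.1000 / 18.9660 = 1.0598

1.060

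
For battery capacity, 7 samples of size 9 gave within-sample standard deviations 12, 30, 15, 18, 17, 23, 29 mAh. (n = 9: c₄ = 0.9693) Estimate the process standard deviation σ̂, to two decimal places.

21.22

s̄ = (12 + 30 + 15 + 18 + 17 + 23 + 29) / 7 = 20.5714
σ̂ = s̄ / c₄ = 20.5714 / 0.9693 = 21.2230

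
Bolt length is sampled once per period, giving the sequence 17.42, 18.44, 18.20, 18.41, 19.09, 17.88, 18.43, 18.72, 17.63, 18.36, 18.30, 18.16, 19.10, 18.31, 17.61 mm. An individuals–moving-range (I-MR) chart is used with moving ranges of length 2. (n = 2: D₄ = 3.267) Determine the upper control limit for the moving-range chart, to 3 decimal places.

2.019

Moving ranges: 1.02, 0.24, 0.21, 0.68, 1.21, 0.55, 0.29, 1.09, 0.73, 0.06, 0.14, 0.94, 0.79, 0.70; M̄R̄ = 8.6500 / 14 = 0.6179
UCL_MR = D₄·M̄R̄ = 3.267 × 0.6179 = 2.0185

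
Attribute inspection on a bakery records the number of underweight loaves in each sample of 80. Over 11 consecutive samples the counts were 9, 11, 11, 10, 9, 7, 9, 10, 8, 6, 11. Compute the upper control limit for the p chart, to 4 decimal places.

p̄ = Σdᵢ / (k·n) = 101 / (11 × 80) = 0.11477
UCL = p̄ + 3·√(p̄(1−p̄)/n) = 0.11477 + 3 × √(0.11477×0.88523/80) = 0.11477 + 3 × 0.03564 = 0.22168

0.2217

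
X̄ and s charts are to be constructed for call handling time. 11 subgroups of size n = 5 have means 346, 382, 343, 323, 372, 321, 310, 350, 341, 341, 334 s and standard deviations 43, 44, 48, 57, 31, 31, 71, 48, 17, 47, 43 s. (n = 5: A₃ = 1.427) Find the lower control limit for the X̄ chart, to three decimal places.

279.822

X̄̄ = (346 + 382 + 343 + 323 + 372 + 321 + 310 + 350 + 341 + 341 + 334) / 11 = 342.0909
s̄ = (43 + 44 + 48 + 57 + 31 + 31 + 71 + 48 + 17 + 47 + 43) / 11 = 43.6364
LCL = X̄̄ − A₃·s̄ = 342.0909 − 1.427 × 43.6364 = 279.8218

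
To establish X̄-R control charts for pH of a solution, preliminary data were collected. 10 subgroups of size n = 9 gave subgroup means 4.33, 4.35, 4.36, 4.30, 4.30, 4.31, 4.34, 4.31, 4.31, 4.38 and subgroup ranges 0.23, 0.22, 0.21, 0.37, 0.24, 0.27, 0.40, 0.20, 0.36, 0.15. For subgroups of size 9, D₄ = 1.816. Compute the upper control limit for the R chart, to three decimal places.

0.481

R̄ = (0.23 + 0.22 + 0.21 + 0.37 + 0.24 + 0.27 + 0.40 + 0.20 + 0.36 + 0.15) / 10 = 2.6500 / 10 = 0.2650
UCL_R = D₄·R̄ = 1.816 × 0.2650 = 0.4812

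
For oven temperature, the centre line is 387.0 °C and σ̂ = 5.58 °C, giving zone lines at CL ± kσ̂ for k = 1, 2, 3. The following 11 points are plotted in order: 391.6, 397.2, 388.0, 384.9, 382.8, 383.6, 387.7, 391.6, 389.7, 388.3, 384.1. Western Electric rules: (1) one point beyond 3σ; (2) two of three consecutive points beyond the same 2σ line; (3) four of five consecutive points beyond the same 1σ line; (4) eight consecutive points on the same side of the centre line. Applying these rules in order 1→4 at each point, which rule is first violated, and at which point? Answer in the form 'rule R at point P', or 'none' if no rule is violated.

none

Zone of each point (C = within 1σ̂, B = 1σ̂–2σ̂, A = 2σ̂–3σ̂, * = beyond 3σ̂; sign = side of CL): 1:+C, 2:+B, 3:+C, 4:-C, 5:-C, 6:-C, 7:+C, 8:+C, 9:+C, 10:+C, 11:-C
No rule fires across all 11 points.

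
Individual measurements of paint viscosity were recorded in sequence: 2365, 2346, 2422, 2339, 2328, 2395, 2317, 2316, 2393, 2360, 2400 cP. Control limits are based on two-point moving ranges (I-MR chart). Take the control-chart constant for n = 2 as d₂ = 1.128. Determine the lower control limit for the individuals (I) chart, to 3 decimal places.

X̄ = (2365 + 2346 + 2422 + 2339 + 2328 + 2395 + 2317 + 2316 + 2393 + 2360 + 2400) / 11 = 2361.9091
Moving ranges: 19, 76, 83, 11, 67, 78, 1, 77, 33, 40; M̄R̄ = 485.0000 / 10 = 48.5000
LCL = X̄ − 3·M̄R̄/d₂ = 2361.9091 − 3 × 48.5000 / 1.128 = 2232.9197

2232.920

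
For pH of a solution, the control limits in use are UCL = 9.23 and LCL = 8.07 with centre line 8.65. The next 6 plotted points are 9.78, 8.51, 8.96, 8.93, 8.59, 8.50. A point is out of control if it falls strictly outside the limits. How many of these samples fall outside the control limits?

1

Compare each point to [8.07, 9.23]: sample 1 = 9.78 > UCL.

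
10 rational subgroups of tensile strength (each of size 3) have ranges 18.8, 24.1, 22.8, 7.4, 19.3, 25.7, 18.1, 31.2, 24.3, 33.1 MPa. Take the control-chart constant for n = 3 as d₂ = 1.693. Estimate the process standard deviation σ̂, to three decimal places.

R̄ = (18.8 + 24.1 + 22.8 + 7.4 + 19.3 + 25.7 + 18.1 + 31.2 + 24.3 + 33.1) / 10 = 22.4800
σ̂ = R̄ / d₂ = 22.4800 / 1.693 = 13.2782

13.278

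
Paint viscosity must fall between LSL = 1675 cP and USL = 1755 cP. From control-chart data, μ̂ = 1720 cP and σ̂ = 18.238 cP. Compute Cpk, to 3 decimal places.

0.640

Cpu = (USL − μ̂) / (3σ̂) = (1755 − 1720) / (3 × 18.238) = 0.6397; Cpl = (μ̂ − LSL) / (3σ̂) = (1720 − 1675) / (3 × 18.238) = 0.8225; Cpk = min(Cpu, Cpl) = 0.6397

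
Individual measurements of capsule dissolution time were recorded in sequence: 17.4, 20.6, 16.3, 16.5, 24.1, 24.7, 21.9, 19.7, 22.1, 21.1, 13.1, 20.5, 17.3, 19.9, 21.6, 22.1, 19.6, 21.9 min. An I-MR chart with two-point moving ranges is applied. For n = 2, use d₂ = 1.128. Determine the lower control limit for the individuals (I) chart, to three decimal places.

11.809

X̄ = (17.4 + 20.6 + 16.3 + 16.5 + 24.1 + 24.7 + 21.9 + 19.7 + 22.1 + 21.1 + 13.1 + 20.5 + 17.3 + 19.9 + 21.6 + 22.1 + 19.6 + 21.9) / 18 = 20.0222
Moving ranges: 3.2, 4.3, 0.2, 7.6, 0.6, 2.8, 2.2, 2.4, 1.0, 8.0, 7.4, 3.2, 2.6, 1.7, 0.5, 2.5, 2.3; M̄R̄ = 52.5000 / 17 = 3.0882
LCL = X̄ − 3·M̄R̄/d₂ = 20.0222 − 3 × 3.0882 / 1.128 = 11.8088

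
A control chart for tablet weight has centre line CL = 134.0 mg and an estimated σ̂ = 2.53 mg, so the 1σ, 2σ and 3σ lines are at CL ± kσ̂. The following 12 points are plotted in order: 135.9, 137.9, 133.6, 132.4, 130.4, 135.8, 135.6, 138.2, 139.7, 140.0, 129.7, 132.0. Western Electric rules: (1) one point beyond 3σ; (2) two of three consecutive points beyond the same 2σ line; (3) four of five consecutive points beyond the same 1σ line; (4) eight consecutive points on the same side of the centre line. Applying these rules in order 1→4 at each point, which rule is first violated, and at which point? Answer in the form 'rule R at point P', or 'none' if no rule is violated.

Zone of each point (C = within 1σ̂, B = 1σ̂–2σ̂, A = 2σ̂–3σ̂, * = beyond 3σ̂; sign = side of CL): 1:+C, 2:+B, 3:-C, 4:-C, 5:-B, 6:+C, 7:+C, 8:+B, 9:+A, 10:+A, 11:-B, 12:-C
Rule 2 (two of three consecutive points beyond the same 2σ limit) is satisfied at point 10.

rule 2 at point 10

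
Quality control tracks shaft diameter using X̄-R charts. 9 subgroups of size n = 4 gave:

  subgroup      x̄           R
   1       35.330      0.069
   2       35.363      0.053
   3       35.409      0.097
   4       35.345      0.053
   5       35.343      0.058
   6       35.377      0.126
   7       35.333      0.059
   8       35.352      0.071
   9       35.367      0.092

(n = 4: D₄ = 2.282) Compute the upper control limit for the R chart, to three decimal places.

0.172

R̄ = (0.069 + 0.053 + 0.097 + 0.053 + 0.058 + 0.126 + 0.059 + 0.071 + 0.092) / 9 = 0.6780 / 9 = 0.0753
UCL_R = D₄·R̄ = 2.282 × 0.0753 = 0.1719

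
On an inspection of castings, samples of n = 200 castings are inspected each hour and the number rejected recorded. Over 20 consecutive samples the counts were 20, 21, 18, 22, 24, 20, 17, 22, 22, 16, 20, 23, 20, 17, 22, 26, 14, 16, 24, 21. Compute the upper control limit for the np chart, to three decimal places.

p̄ = Σdᵢ / (k·n) = 405 / (20 × 200) = 0.10125
UCL = np̄ + 3·√(np̄(1−p̄)) = 20.2500 + 3 × √(20.2500×0.89875) = 20.2500 + 3 × 4.2661 = 33.0483

33.048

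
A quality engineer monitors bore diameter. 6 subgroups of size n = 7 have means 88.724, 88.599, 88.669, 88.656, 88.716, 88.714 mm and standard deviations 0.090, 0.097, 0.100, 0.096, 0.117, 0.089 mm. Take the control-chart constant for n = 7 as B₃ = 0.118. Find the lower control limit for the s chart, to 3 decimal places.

s̄ = (0.090 + 0.097 + 0.100 + 0.096 + 0.117 + 0.089) / 6 = 0.0982
LCL_s = B₃·s̄ = 0.118 × 0.0982 = 0.0116

0.012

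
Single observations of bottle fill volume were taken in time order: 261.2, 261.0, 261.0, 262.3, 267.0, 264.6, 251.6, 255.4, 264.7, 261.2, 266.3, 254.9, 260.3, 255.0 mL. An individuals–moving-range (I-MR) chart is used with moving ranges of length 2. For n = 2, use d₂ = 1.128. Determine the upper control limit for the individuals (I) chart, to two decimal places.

X̄ = (261.2 + 261.0 + 261.0 + 262.3 + 267.0 + 264.6 + 251.6 + 255.4 + 264.7 + 261.2 + 266.3 + 254.9 + 260.3 + 255.0) / 14 = 260.4643
Moving ranges: 0.2, 0.0, 1.3, 4.7, 2.4, 13.0, 3.8, 9.3, 3.5, 5.1, 11.4, 5.4, 5.3; M̄R̄ = 65.4000 / 13 = 5.0308
UCL = X̄ + 3·M̄R̄/d₂ = 260.4643 + 3 × 5.0308 / 1.128 = 273.8440

273.84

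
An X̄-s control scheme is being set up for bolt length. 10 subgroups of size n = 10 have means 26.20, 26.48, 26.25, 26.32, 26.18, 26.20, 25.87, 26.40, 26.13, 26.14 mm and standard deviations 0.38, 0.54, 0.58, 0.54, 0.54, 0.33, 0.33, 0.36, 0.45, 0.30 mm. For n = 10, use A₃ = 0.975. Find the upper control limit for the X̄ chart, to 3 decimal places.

26.641

X̄̄ = (26.20 + 26.48 + 26.25 + 26.32 + 26.18 + 26.20 + 25.87 + 26.40 + 26.13 + 26.14) / 10 = 26.2170
s̄ = (0.38 + 0.54 + 0.58 + 0.54 + 0.54 + 0.33 + 0.33 + 0.36 + 0.45 + 0.30) / 10 = 0.4350
UCL = X̄̄ + A₃·s̄ = 26.2170 + 0.975 × 0.4350 = 26.6411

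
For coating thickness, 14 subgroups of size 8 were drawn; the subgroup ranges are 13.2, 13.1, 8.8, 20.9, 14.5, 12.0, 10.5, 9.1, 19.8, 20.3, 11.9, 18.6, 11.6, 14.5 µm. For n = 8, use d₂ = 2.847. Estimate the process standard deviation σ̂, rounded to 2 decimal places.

R̄ = (13.2 + 13.1 + 8.8 + 20.9 + 14.5 + 12.0 + 10.5 + 9.1 + 19.8 + 20.3 + 11.9 + 18.6 + 11.6 + 14.5) / 14 = 14.2000
σ̂ = R̄ / d₂ = 14.2000 / 2.847 = 4.9877

4.99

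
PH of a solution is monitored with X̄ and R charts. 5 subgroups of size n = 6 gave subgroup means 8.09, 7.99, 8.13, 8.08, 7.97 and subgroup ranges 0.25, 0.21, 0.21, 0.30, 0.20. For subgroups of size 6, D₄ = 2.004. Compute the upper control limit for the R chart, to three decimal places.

R̄ = (0.25 + 0.21 + 0.21 + 0.30 + 0.20) / 5 = 1.1700 / 5 = 0.2340
UCL_R = D₄·R̄ = 2.004 × 0.2340 = 0.4689

0.469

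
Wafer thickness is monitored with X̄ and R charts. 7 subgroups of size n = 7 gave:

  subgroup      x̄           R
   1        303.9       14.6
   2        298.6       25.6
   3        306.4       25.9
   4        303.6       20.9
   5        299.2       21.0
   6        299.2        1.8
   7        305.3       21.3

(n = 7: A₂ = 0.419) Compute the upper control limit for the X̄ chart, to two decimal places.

X̄̄ = (303.9 + 298.6 + 306.4 + 303.6 + 299.2 + 299.2 + 305.3) / 7 = 2116.2000 / 7 = 302.3143
R̄ = (14.6 + 25.6 + 25.9 + 20.9 + 21.0 + 1.8 + 21.3) / 7 = 131.1000 / 7 = 18.7286
UCL = X̄̄ + A₂·R̄ = 302.3143 + 0.419 × 18.7286 = 310.1616

310.16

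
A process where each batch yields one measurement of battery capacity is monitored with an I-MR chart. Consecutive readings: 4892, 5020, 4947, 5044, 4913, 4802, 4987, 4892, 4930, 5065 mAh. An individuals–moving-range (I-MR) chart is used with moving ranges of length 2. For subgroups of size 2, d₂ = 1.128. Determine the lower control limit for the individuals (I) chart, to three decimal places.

4655.760

X̄ = (4892 + 5020 + 4947 + 5044 + 4913 + 4802 + 4987 + 4892 + 4930 + 5065) / 10 = 4949.2000
Moving ranges: 128, 73, 97, 131, 111, 185, 95, 38, 135; M̄R̄ = 993.0000 / 9 = 110.3333
LCL = X̄ − 3·M̄R̄/d₂ = 4949.2000 − 3 × 110.3333 / 1.128 = 4655.7603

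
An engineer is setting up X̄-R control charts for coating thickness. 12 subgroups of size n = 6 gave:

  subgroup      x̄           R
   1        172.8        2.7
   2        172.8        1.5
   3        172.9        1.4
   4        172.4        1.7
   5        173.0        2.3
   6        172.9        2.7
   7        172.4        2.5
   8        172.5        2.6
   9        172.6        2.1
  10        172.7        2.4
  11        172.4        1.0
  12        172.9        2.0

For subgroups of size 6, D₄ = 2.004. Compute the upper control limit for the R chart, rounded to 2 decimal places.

R̄ = (2.7 + 1.5 + 1.4 + 1.7 + 2.3 + 2.7 + 2.5 + 2.6 + 2.1 + 2.4 + 1.0 + 2.0) / 12 = 24.9000 / 12 = 2.0750
UCL_R = D₄·R̄ = 2.004 × 2.0750 = 4.1583

4.16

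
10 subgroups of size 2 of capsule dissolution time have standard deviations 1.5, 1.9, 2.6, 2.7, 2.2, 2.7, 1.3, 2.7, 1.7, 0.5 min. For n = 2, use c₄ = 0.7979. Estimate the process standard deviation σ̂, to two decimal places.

2.48

s̄ = (1.5 + 1.9 + 2.6 + 2.7 + 2.2 + 2.7 + 1.3 + 2.7 + 1.7 + 0.5) / 10 = 1.9800
σ̂ = s̄ / c₄ = 1.9800 / 0.7979 = 2.4815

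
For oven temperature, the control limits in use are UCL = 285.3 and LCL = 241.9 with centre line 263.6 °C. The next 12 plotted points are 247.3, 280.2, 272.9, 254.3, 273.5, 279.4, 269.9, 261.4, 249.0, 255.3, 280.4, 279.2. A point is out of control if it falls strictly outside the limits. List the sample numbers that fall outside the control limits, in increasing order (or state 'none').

All 12 points lie within [241.9, 285.3].

none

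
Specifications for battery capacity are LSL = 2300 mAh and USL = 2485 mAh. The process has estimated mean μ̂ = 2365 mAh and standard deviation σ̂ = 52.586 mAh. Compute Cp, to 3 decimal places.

Cp = (USL − LSL) / (6σ̂) = (2485 − 2300) / (6 × 52.586) = 185.0000 / 315.5160 = 0.5863

0.586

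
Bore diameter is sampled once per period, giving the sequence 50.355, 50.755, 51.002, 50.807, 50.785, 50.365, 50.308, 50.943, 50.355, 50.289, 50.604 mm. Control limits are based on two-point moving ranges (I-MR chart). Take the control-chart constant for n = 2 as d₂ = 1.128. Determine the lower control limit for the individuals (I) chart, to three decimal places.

X̄ = (50.355 + 50.755 + 51.002 + 50.807 + 50.785 + 50.365 + 50.308 + 50.943 + 50.355 + 50.289 + 50.604) / 11 = 50.5971
Moving ranges: 0.400, 0.247, 0.195, 0.022, 0.420, 0.057, 0.635, 0.588, 0.066, 0.315; M̄R̄ = 2.9450 / 10 = 0.2945
LCL = X̄ − 3·M̄R̄/d₂ = 50.5971 − 3 × 0.2945 / 1.128 = 49.8138

49.814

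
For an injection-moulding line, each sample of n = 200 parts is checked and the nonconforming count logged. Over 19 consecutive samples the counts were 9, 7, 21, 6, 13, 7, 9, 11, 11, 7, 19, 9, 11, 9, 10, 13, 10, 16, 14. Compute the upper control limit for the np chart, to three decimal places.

p̄ = Σdᵢ / (k·n) = 212 / (19 × 200) = 0.05579
UCL = np̄ + 3·√(np̄(1−p̄)) = 11.1579 + 3 × √(11.1579×0.94421) = 11.1579 + 3 × 3.2458 = 20.8954

20.895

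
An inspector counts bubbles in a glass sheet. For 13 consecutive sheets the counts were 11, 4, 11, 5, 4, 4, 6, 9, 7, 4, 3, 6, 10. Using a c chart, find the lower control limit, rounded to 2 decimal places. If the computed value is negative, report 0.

c̄ = (11 + 4 + 11 + 5 + 4 + 4 + 6 + 9 + 7 + 4 + 3 + 6 + 10) / 13 = 84 / 13 = 6.4615
LCL = c̄ − 3√c̄ = 6.4615 − 3 × 2.5420 = -1.1643 → 0 (cannot be negative)

0.00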